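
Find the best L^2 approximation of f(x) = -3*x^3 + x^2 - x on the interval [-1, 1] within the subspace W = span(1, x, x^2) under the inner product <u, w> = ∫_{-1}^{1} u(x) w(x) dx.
g(x) = x^2 - 14*x/5

The best approximation g ∈ W is the orthogonal projection of f onto W. Writing g = a_0 + a_1 x + a_2 x^2, the coefficients solve the normal equations G · a = b where
  G_{ij} = <φ_i, φ_j> and b_i = <f, φ_i>, with φ_0 = 1, φ_1 = x, φ_2 = x^2.
G =
  [2, 0, 2/3]
  [0, 2/3, 0]
  [2/3, 0, 2/5],
b = (2/3, -28/15, 2/5).
Solving gives a_0 = 0, a_1 = -14/5, a_2 = 1, so
  g(x) = x^2 - 14*x/5.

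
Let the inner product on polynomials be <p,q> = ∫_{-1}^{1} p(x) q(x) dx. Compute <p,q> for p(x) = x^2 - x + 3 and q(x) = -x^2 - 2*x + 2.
<p,q> = 184/15

Expand the product: p(x)·q(x) = -x^4 - x^3 + x^2 - 8*x + 6.
∫_{-1}^{1} of each monomial x^k gives [2/(k+1) if k even, 0 if k odd]. Integrating term-by-term (or equivalently evaluating the antiderivative F(x) = -x^5/5 - x^4/4 + x^3/3 - 4*x^2 + 6*x at the endpoints):
  F(1) − F(−1) = 113/60 − (-623/60) = 184/15.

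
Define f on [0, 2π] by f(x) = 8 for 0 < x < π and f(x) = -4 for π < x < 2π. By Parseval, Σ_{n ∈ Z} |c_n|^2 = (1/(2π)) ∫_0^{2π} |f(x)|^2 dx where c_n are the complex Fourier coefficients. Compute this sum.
Σ |c_n|^2 = 40

Parseval equates the L^2 energy of f (normalised by 1/(2π)) with the ℓ^2 sum of its Fourier coefficients: (1/(2π)) ∫_0^{2π} |f|^2 = Σ |c_n|^2.
Compute the left side: (1/(2π)) [∫_0^π 8^2 dx + ∫_π^{2π} (-4)^2 dx] = (1/(2π)) · (64π + 16π) = (64 + 16)/2 = 40.
So Σ_{n ∈ Z} |c_n|^2 = 40.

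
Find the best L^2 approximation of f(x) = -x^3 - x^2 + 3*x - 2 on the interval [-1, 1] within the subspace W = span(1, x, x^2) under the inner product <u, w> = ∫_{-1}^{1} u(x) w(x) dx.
g(x) = -x^2 + 12*x/5 - 2

The best approximation g ∈ W is the orthogonal projection of f onto W. Writing g = a_0 + a_1 x + a_2 x^2, the coefficients solve the normal equations G · a = b where
  G_{ij} = <φ_i, φ_j> and b_i = <f, φ_i>, with φ_0 = 1, φ_1 = x, φ_2 = x^2.
G =
  [2, 0, 2/3]
  [0, 2/3, 0]
  [2/3, 0, 2/5],
b = (-14/3, 8/5, -26/15).
Solving gives a_0 = -2, a_1 = 12/5, a_2 = -1, so
  g(x) = -x^2 + 12*x/5 - 2.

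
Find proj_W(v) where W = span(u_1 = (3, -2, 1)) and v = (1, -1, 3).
proj_W(v) = (12/7, -8/7, 4/7)

Set up U = [u_1 | ... | u_1] ∈ R^(3×1). The projector onto W = col(U) is P = U (U^T U)^(-1) U^T.
Compute U^T U =
  [14],
and U^T v = (8).
Solve U^T U · c = U^T v for the coefficients: c = (4/7). The projection is proj_W(v) = U c.
Check: (v - proj_W(v)) · u_1 = 0  (should be 0).
Result: proj_W(v) = (12/7, -8/7, 4/7).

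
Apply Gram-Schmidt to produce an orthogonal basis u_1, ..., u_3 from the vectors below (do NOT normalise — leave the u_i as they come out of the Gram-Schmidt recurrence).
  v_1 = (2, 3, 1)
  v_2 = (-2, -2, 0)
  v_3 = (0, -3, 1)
Orthogonal basis:
  u_1 = (2, 3, 1)
  u_2 = (-4/7, 1/7, 5/7)
  u_3 = (4/3, -4/3, 4/3)

Apply the Gram-Schmidt recurrence
  u_1 = v_1
  u_i = v_i − Σ_{j<i} ((v_i · u_j) / (u_j · u_j)) · u_j.

Step by step this gives:
  u_1 = (2, 3, 1)
  u_2 = (-4/7, 1/7, 5/7)
  u_3 = (4/3, -4/3, 4/3)

Orthogonality check:
  u_2 · u_1 = 0 (should be 0)
  u_3 · u_1 = 0 (should be 0)
  u_3 · u_2 = 0 (should be 0)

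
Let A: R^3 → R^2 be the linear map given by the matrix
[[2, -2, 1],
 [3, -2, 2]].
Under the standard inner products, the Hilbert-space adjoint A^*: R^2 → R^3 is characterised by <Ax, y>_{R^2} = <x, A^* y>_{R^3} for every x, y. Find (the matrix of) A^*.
A^* = A^T =
[[2, 3],
 [-2, -2],
 [1, 2]]

For real matrices with standard dot products, the defining identity <Ax, y> = <x, A^* y> gives (Ax)^T y = x^T (A^*) y, i.e. x^T A^T y = x^T (A^*) y. Since this holds for all x, y, we must have A^* = A^T. Therefore
A^* =
[[2, 3],
 [-2, -2],
 [1, 2]].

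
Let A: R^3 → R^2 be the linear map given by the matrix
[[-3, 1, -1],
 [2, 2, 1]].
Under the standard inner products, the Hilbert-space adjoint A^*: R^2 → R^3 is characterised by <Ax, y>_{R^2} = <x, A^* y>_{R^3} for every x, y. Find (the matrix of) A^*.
A^* = A^T =
[[-3, 2],
 [1, 2],
 [-1, 1]]

For real matrices with standard dot products, the defining identity <Ax, y> = <x, A^* y> gives (Ax)^T y = x^T (A^*) y, i.e. x^T A^T y = x^T (A^*) y. Since this holds for all x, y, we must have A^* = A^T. Therefore
A^* =
[[-3, 2],
 [1, 2],
 [-1, 1]].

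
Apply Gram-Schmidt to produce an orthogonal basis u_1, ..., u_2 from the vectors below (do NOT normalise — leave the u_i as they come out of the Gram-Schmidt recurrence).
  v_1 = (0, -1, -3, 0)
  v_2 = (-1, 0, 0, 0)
Orthogonal basis:
  u_1 = (0, -1, -3, 0)
  u_2 = (-1, 0, 0, 0)

Apply the Gram-Schmidt recurrence
  u_1 = v_1
  u_i = v_i − Σ_{j<i} ((v_i · u_j) / (u_j · u_j)) · u_j.

Step by step this gives:
  u_1 = (0, -1, -3, 0)
  u_2 = (-1, 0, 0, 0)

Orthogonality check:
  u_2 · u_1 = 0 (should be 0)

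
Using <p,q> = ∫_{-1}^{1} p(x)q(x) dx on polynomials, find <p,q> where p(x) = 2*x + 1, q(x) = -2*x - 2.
<p,q> = -20/3

Expand the product: p(x)·q(x) = -4*x^2 - 6*x - 2.
∫_{-1}^{1} of each monomial x^k gives [2/(k+1) if k even, 0 if k odd]. Integrating term-by-term (or equivalently evaluating the antiderivative F(x) = -4*x^3/3 - 3*x^2 - 2*x at the endpoints):
  F(1) − F(−1) = -19/3 − (1/3) = -20/3.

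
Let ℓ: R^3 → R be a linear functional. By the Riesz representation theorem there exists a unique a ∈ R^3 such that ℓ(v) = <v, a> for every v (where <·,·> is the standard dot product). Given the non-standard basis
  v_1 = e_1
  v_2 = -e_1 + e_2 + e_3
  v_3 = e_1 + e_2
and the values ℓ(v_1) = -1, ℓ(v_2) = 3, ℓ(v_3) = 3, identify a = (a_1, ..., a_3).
a = (-1, 4, -2)

Write a = (a_1, ..., a_3) in the standard basis. For each basis vector v_i, ℓ(v_i) = <v_i, a> is a linear equation in the a_j's. Collect the n equations into a matrix system V a = ℓ, where row i of V is v_i (expressed in the standard basis). Since V is invertible (lower-triangular with 1s on the diagonal, up to permutation), solve by back-substitution:
  V =
[[1, 0, 0],
 [-1, 1, 1],
 [1, 1, 0]]
  V a = (-1, 3, 3)
Solving gives a = (-1, 4, -2).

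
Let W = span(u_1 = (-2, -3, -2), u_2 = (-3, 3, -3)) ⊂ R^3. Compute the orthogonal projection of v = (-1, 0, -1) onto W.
proj_W(v) = (-1, 0, -1)

Set up U = [u_1 | ... | u_2] ∈ R^(3×2). The projector onto W = col(U) is P = U (U^T U)^(-1) U^T.
Compute U^T U =
  [17, 3]
  [3, 27],
and U^T v = (4, 6).
Solve U^T U · c = U^T v for the coefficients: c = (1/5, 1/5). The projection is proj_W(v) = U c.
Check: (v - proj_W(v)) · u_1 = 0  (should be 0).
Check: (v - proj_W(v)) · u_2 = 0  (should be 0).
Result: proj_W(v) = (-1, 0, -1).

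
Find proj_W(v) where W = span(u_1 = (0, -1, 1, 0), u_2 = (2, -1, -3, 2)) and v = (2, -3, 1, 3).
proj_W(v) = (7/4, -15/4, 1/4, 7/4)

Set up U = [u_1 | ... | u_2] ∈ R^(4×2). The projector onto W = col(U) is P = U (U^T U)^(-1) U^T.
Compute U^T U =
  [2, -2]
  [-2, 18],
and U^T v = (4, 10).
Solve U^T U · c = U^T v for the coefficients: c = (23/8, 7/8). The projection is proj_W(v) = U c.
Check: (v - proj_W(v)) · u_1 = 0  (should be 0).
Check: (v - proj_W(v)) · u_2 = 0  (should be 0).
Result: proj_W(v) = (7/4, -15/4, 1/4, 7/4).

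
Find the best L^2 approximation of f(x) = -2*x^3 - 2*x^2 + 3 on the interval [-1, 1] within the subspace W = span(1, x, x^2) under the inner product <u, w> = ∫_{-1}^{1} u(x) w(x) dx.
g(x) = -2*x^2 - 6*x/5 + 3

The best approximation g ∈ W is the orthogonal projection of f onto W. Writing g = a_0 + a_1 x + a_2 x^2, the coefficients solve the normal equations G · a = b where
  G_{ij} = <φ_i, φ_j> and b_i = <f, φ_i>, with φ_0 = 1, φ_1 = x, φ_2 = x^2.
G =
  [2, 0, 2/3]
  [0, 2/3, 0]
  [2/3, 0, 2/5],
b = (14/3, -4/5, 6/5).
Solving gives a_0 = 3, a_1 = -6/5, a_2 = -2, so
  g(x) = -2*x^2 - 6*x/5 + 3.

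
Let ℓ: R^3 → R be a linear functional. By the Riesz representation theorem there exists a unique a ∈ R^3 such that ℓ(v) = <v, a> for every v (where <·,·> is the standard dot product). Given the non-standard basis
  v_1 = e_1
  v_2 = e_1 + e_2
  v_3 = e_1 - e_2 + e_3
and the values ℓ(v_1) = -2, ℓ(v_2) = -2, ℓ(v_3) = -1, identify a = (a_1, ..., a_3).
a = (-2, 0, 1)

Write a = (a_1, ..., a_3) in the standard basis. For each basis vector v_i, ℓ(v_i) = <v_i, a> is a linear equation in the a_j's. Collect the n equations into a matrix system V a = ℓ, where row i of V is v_i (expressed in the standard basis). Since V is invertible (lower-triangular with 1s on the diagonal, up to permutation), solve by back-substitution:
  V =
[[1, 0, 0],
 [1, 1, 0],
 [1, -1, 1]]
  V a = (-2, -2, -1)
Solving gives a = (-2, 0, 1).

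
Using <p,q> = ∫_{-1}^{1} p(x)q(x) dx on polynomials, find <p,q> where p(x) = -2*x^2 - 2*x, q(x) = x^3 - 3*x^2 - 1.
<p,q> = 44/15

Expand the product: p(x)·q(x) = -2*x^5 + 4*x^4 + 6*x^3 + 2*x^2 + 2*x.
∫_{-1}^{1} of each monomial x^k gives [2/(k+1) if k even, 0 if k odd]. Integrating term-by-term (or equivalently evaluating the antiderivative F(x) = -x^6/3 + 4*x^5/5 + 3*x^4/2 + 2*x^3/3 + x^2 at the endpoints):
  F(1) − F(−1) = 109/30 − (7/10) = 44/15.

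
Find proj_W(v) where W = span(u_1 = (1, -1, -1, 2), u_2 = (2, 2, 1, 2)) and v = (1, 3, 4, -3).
proj_W(v) = (-9/41, 165/41, 126/41, -96/41)

Set up U = [u_1 | ... | u_2] ∈ R^(4×2). The projector onto W = col(U) is P = U (U^T U)^(-1) U^T.
Compute U^T U =
  [7, 3]
  [3, 13],
and U^T v = (-12, 6).
Solve U^T U · c = U^T v for the coefficients: c = (-87/41, 39/41). The projection is proj_W(v) = U c.
Check: (v - proj_W(v)) · u_1 = 0  (should be 0).
Check: (v - proj_W(v)) · u_2 = 0  (should be 0).
Result: proj_W(v) = (-9/41, 165/41, 126/41, -96/41).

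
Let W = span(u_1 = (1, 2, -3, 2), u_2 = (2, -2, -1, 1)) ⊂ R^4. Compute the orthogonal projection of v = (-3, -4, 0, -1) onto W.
proj_W(v) = (-1/9, -20/9, 2, -11/9)

Set up U = [u_1 | ... | u_2] ∈ R^(4×2). The projector onto W = col(U) is P = U (U^T U)^(-1) U^T.
Compute U^T U =
  [18, 3]
  [3, 10],
and U^T v = (-13, 1).
Solve U^T U · c = U^T v for the coefficients: c = (-7/9, 1/3). The projection is proj_W(v) = U c.
Check: (v - proj_W(v)) · u_1 = 0  (should be 0).
Check: (v - proj_W(v)) · u_2 = 0  (should be 0).
Result: proj_W(v) = (-1/9, -20/9, 2, -11/9).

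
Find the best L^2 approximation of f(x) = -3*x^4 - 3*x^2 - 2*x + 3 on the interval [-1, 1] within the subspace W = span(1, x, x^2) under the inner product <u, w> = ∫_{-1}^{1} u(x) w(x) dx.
g(x) = -39*x^2/7 - 2*x + 114/35

The best approximation g ∈ W is the orthogonal projection of f onto W. Writing g = a_0 + a_1 x + a_2 x^2, the coefficients solve the normal equations G · a = b where
  G_{ij} = <φ_i, φ_j> and b_i = <f, φ_i>, with φ_0 = 1, φ_1 = x, φ_2 = x^2.
G =
  [2, 0, 2/3]
  [0, 2/3, 0]
  [2/3, 0, 2/5],
b = (14/5, -4/3, -2/35).
Solving gives a_0 = 114/35, a_1 = -2, a_2 = -39/7, so
  g(x) = -39*x^2/7 - 2*x + 114/35.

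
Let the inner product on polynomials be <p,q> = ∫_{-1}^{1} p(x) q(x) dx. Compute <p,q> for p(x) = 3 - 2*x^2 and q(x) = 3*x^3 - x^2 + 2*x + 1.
<p,q> = 52/15

Expand the product: p(x)·q(x) = -6*x^5 + 2*x^4 + 5*x^3 - 5*x^2 + 6*x + 3.
∫_{-1}^{1} of each monomial x^k gives [2/(k+1) if k even, 0 if k odd]. Integrating term-by-term (or equivalently evaluating the antiderivative F(x) = -x^6 + 2*x^5/5 + 5*x^4/4 - 5*x^3/3 + 3*x^2 + 3*x at the endpoints):
  F(1) − F(−1) = 299/60 − (91/60) = 52/15.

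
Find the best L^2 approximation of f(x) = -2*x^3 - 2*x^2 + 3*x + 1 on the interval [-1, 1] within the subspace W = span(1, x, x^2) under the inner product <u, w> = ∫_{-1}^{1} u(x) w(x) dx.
g(x) = -2*x^2 + 9*x/5 + 1

The best approximation g ∈ W is the orthogonal projection of f onto W. Writing g = a_0 + a_1 x + a_2 x^2, the coefficients solve the normal equations G · a = b where
  G_{ij} = <φ_i, φ_j> and b_i = <f, φ_i>, with φ_0 = 1, φ_1 = x, φ_2 = x^2.
G =
  [2, 0, 2/3]
  [0, 2/3, 0]
  [2/3, 0, 2/5],
b = (2/3, 6/5, -2/15).
Solving gives a_0 = 1, a_1 = 9/5, a_2 = -2, so
  g(x) = -2*x^2 + 9*x/5 + 1.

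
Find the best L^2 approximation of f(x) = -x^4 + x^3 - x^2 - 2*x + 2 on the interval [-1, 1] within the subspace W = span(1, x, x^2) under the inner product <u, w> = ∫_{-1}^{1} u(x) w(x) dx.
g(x) = -13*x^2/7 - 7*x/5 + 73/35

The best approximation g ∈ W is the orthogonal projection of f onto W. Writing g = a_0 + a_1 x + a_2 x^2, the coefficients solve the normal equations G · a = b where
  G_{ij} = <φ_i, φ_j> and b_i = <f, φ_i>, with φ_0 = 1, φ_1 = x, φ_2 = x^2.
G =
  [2, 0, 2/3]
  [0, 2/3, 0]
  [2/3, 0, 2/5],
b = (44/15, -14/15, 68/105).
Solving gives a_0 = 73/35, a_1 = -7/5, a_2 = -13/7, so
  g(x) = -13*x^2/7 - 7*x/5 + 73/35.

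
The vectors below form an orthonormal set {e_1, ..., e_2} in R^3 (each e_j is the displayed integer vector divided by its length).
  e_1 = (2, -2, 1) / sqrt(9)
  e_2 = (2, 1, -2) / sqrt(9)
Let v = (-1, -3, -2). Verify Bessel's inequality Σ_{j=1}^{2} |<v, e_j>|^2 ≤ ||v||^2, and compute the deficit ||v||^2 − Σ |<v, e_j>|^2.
Σ |<v, e_j>|^2 = 5/9; ||v||^2 = 14; deficit = 121/9

Write each e_j = u_j / sqrt(<u_j, u_j>) where u_j is the displayed integer vector. Then <v, e_j> = <v, u_j> / sqrt(<u_j, u_j>), so |<v, e_j>|^2 = <v, u_j>^2 / <u_j, u_j>.
Coefficients: <v, e_1> = 2/sqrt(9), <v, e_2> = -1/sqrt(9).
Square and sum: Σ |<v, e_j>|^2 = 5/9.
Compute ||v||^2 = v·v = 14.
Deficit = 14 − 5/9 = 121/9 ≥ 0, confirming Bessel's inequality. (The deficit equals ||v − Σ <v,e_j> e_j||^2, the squared distance from v to span{e_j}.)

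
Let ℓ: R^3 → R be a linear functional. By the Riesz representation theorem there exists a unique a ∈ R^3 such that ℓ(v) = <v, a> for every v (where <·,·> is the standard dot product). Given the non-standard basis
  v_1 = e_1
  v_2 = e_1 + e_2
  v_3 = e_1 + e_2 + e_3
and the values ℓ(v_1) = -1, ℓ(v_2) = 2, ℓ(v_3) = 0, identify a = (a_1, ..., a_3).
a = (-1, 3, -2)

Write a = (a_1, ..., a_3) in the standard basis. For each basis vector v_i, ℓ(v_i) = <v_i, a> is a linear equation in the a_j's. Collect the n equations into a matrix system V a = ℓ, where row i of V is v_i (expressed in the standard basis). Since V is invertible (lower-triangular with 1s on the diagonal, up to permutation), solve by back-substitution:
  V =
[[1, 0, 0],
 [1, 1, 0],
 [1, 1, 1]]
  V a = (-1, 2, 0)
Solving gives a = (-1, 3, -2).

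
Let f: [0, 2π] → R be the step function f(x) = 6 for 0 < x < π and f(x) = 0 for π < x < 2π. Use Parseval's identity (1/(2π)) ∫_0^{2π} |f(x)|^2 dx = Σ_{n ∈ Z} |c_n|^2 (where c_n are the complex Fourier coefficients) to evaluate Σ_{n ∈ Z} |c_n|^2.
Σ |c_n|^2 = 18

Parseval equates the L^2 energy of f (normalised by 1/(2π)) with the ℓ^2 sum of its Fourier coefficients: (1/(2π)) ∫_0^{2π} |f|^2 = Σ |c_n|^2.
Compute the left side: (1/(2π)) [∫_0^π 6^2 dx + ∫_π^{2π} 0^2 dx] = (1/(2π)) · (36π + 0π) = (36 + 0)/2 = 18.
So Σ_{n ∈ Z} |c_n|^2 = 18.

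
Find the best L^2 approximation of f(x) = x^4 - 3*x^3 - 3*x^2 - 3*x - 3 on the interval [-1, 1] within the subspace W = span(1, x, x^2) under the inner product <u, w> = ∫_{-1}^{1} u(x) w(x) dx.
g(x) = -15*x^2/7 - 24*x/5 - 108/35

The best approximation g ∈ W is the orthogonal projection of f onto W. Writing g = a_0 + a_1 x + a_2 x^2, the coefficients solve the normal equations G · a = b where
  G_{ij} = <φ_i, φ_j> and b_i = <f, φ_i>, with φ_0 = 1, φ_1 = x, φ_2 = x^2.
G =
  [2, 0, 2/3]
  [0, 2/3, 0]
  [2/3, 0, 2/5],
b = (-38/5, -16/5, -102/35).
Solving gives a_0 = -108/35, a_1 = -24/5, a_2 = -15/7, so
  g(x) = -15*x^2/7 - 24*x/5 - 108/35.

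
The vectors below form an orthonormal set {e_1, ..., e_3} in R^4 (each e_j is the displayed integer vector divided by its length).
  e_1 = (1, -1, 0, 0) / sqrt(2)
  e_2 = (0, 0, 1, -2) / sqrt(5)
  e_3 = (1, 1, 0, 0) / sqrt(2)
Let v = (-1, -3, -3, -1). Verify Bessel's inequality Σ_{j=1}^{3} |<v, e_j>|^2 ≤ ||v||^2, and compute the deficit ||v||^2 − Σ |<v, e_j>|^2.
Σ |<v, e_j>|^2 = 51/5; ||v||^2 = 20; deficit = 49/5

Write each e_j = u_j / sqrt(<u_j, u_j>) where u_j is the displayed integer vector. Then <v, e_j> = <v, u_j> / sqrt(<u_j, u_j>), so |<v, e_j>|^2 = <v, u_j>^2 / <u_j, u_j>.
Coefficients: <v, e_1> = 2/sqrt(2), <v, e_2> = -1/sqrt(5), <v, e_3> = -4/sqrt(2).
Square and sum: Σ |<v, e_j>|^2 = 51/5.
Compute ||v||^2 = v·v = 20.
Deficit = 20 − 51/5 = 49/5 ≥ 0, confirming Bessel's inequality. (The deficit equals ||v − Σ <v,e_j> e_j||^2, the squared distance from v to span{e_j}.)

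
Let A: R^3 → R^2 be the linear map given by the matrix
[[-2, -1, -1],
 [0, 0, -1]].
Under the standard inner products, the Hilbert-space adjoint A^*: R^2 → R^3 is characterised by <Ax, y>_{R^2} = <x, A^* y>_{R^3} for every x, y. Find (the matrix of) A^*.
A^* = A^T =
[[-2, 0],
 [-1, 0],
 [-1, -1]]

For real matrices with standard dot products, the defining identity <Ax, y> = <x, A^* y> gives (Ax)^T y = x^T (A^*) y, i.e. x^T A^T y = x^T (A^*) y. Since this holds for all x, y, we must have A^* = A^T. Therefore
A^* =
[[-2, 0],
 [-1, 0],
 [-1, -1]].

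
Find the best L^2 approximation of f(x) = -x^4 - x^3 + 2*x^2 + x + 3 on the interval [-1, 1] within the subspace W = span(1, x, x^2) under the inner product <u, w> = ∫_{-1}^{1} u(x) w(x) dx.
g(x) = 8*x^2/7 + 2*x/5 + 108/35

The best approximation g ∈ W is the orthogonal projection of f onto W. Writing g = a_0 + a_1 x + a_2 x^2, the coefficients solve the normal equations G · a = b where
  G_{ij} = <φ_i, φ_j> and b_i = <f, φ_i>, with φ_0 = 1, φ_1 = x, φ_2 = x^2.
G =
  [2, 0, 2/3]
  [0, 2/3, 0]
  [2/3, 0, 2/5],
b = (104/15, 4/15, 88/35).
Solving gives a_0 = 108/35, a_1 = 2/5, a_2 = 8/7, so
  g(x) = 8*x^2/7 + 2*x/5 + 108/35.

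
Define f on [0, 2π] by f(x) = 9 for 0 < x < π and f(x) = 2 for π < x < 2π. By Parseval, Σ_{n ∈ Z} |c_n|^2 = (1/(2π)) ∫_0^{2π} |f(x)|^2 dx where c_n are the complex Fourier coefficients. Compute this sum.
Σ |c_n|^2 = 85/2

Parseval equates the L^2 energy of f (normalised by 1/(2π)) with the ℓ^2 sum of its Fourier coefficients: (1/(2π)) ∫_0^{2π} |f|^2 = Σ |c_n|^2.
Compute the left side: (1/(2π)) [∫_0^π 9^2 dx + ∫_π^{2π} 2^2 dx] = (1/(2π)) · (81π + 4π) = (81 + 4)/2 = 85/2.
So Σ_{n ∈ Z} |c_n|^2 = 85/2.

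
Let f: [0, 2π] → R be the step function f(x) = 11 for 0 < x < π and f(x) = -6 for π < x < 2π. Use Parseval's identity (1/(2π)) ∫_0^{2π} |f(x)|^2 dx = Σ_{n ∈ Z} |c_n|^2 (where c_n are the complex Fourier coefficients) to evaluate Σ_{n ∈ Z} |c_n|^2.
Σ |c_n|^2 = 157/2

Parseval equates the L^2 energy of f (normalised by 1/(2π)) with the ℓ^2 sum of its Fourier coefficients: (1/(2π)) ∫_0^{2π} |f|^2 = Σ |c_n|^2.
Compute the left side: (1/(2π)) [∫_0^π 11^2 dx + ∫_π^{2π} (-6)^2 dx] = (1/(2π)) · (121π + 36π) = (121 + 36)/2 = 157/2.
So Σ_{n ∈ Z} |c_n|^2 = 157/2.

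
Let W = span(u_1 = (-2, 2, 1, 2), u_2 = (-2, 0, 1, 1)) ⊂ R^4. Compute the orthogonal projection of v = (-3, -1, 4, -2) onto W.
proj_W(v) = (-88/29, -64/29, 44/29, 12/29)

Set up U = [u_1 | ... | u_2] ∈ R^(4×2). The projector onto W = col(U) is P = U (U^T U)^(-1) U^T.
Compute U^T U =
  [13, 7]
  [7, 6],
and U^T v = (4, 8).
Solve U^T U · c = U^T v for the coefficients: c = (-32/29, 76/29). The projection is proj_W(v) = U c.
Check: (v - proj_W(v)) · u_1 = 0  (should be 0).
Check: (v - proj_W(v)) · u_2 = 0  (should be 0).
Result: proj_W(v) = (-88/29, -64/29, 44/29, 12/29).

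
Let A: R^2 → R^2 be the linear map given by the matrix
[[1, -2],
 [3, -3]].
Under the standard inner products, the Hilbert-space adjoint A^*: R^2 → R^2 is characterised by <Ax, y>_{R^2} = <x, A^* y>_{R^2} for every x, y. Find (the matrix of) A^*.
A^* = A^T =
[[1, 3],
 [-2, -3]]

For real matrices with standard dot products, the defining identity <Ax, y> = <x, A^* y> gives (Ax)^T y = x^T (A^*) y, i.e. x^T A^T y = x^T (A^*) y. Since this holds for all x, y, we must have A^* = A^T. Therefore
A^* =
[[1, 3],
 [-2, -3]].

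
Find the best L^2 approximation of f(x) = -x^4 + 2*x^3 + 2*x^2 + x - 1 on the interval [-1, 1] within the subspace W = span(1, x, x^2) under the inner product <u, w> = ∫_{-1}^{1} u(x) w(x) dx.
g(x) = 8*x^2/7 + 11*x/5 - 32/35

The best approximation g ∈ W is the orthogonal projection of f onto W. Writing g = a_0 + a_1 x + a_2 x^2, the coefficients solve the normal equations G · a = b where
  G_{ij} = <φ_i, φ_j> and b_i = <f, φ_i>, with φ_0 = 1, φ_1 = x, φ_2 = x^2.
G =
  [2, 0, 2/3]
  [0, 2/3, 0]
  [2/3, 0, 2/5],
b = (-16/15, 22/15, -16/105).
Solving gives a_0 = -32/35, a_1 = 11/5, a_2 = 8/7, so
  g(x) = 8*x^2/7 + 11*x/5 - 32/35.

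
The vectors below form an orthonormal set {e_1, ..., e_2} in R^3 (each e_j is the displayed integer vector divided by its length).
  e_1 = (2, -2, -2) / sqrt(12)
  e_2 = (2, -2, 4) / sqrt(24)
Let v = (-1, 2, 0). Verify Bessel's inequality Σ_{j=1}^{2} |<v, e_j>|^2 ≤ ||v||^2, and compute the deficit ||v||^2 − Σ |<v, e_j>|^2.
Σ |<v, e_j>|^2 = 9/2; ||v||^2 = 5; deficit = 1/2

Write each e_j = u_j / sqrt(<u_j, u_j>) where u_j is the displayed integer vector. Then <v, e_j> = <v, u_j> / sqrt(<u_j, u_j>), so |<v, e_j>|^2 = <v, u_j>^2 / <u_j, u_j>.
Coefficients: <v, e_1> = -6/sqrt(12), <v, e_2> = -6/sqrt(24).
Square and sum: Σ |<v, e_j>|^2 = 9/2.
Compute ||v||^2 = v·v = 5.
Deficit = 5 − 9/2 = 1/2 ≥ 0, confirming Bessel's inequality. (The deficit equals ||v − Σ <v,e_j> e_j||^2, the squared distance from v to span{e_j}.)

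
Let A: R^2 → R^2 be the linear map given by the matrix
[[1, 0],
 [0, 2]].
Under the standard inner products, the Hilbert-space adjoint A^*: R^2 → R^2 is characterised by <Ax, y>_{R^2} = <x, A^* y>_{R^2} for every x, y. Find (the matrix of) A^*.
A^* = A^T =
[[1, 0],
 [0, 2]]

For real matrices with standard dot products, the defining identity <Ax, y> = <x, A^* y> gives (Ax)^T y = x^T (A^*) y, i.e. x^T A^T y = x^T (A^*) y. Since this holds for all x, y, we must have A^* = A^T. Therefore
A^* =
[[1, 0],
 [0, 2]].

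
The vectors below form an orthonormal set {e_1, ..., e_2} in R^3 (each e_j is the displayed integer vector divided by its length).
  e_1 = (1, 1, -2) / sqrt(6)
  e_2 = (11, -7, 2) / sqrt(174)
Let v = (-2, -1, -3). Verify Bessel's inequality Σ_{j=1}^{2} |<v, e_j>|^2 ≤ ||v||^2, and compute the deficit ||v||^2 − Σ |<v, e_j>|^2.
Σ |<v, e_j>|^2 = 117/29; ||v||^2 = 14; deficit = 289/29

Write each e_j = u_j / sqrt(<u_j, u_j>) where u_j is the displayed integer vector. Then <v, e_j> = <v, u_j> / sqrt(<u_j, u_j>), so |<v, e_j>|^2 = <v, u_j>^2 / <u_j, u_j>.
Coefficients: <v, e_1> = 3/sqrt(6), <v, e_2> = -21/sqrt(174).
Square and sum: Σ |<v, e_j>|^2 = 117/29.
Compute ||v||^2 = v·v = 14.
Deficit = 14 − 117/29 = 289/29 ≥ 0, confirming Bessel's inequality. (The deficit equals ||v − Σ <v,e_j> e_j||^2, the squared distance from v to span{e_j}.)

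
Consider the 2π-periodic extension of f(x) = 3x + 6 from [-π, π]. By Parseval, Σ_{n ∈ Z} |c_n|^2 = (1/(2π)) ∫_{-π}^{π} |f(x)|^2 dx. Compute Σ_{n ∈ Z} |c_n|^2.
Σ |c_n|^2 = 3π^2 + 36

Expand and integrate term by term over [-π, π]:
  ∫ (3x)^2 dx = 9·(2π^3/3); ∫ 2·3·(6)·x dx = 0 (odd integrand); ∫ 6^2 dx = 36·2π.
So (1/(2π)) ∫_{-π}^{π} (3x + 6)^2 dx = 9π^2/3 + 36 = 3π^2 + 36.
Parseval ⇒ Σ |c_n|^2 = 3π^2 + 36.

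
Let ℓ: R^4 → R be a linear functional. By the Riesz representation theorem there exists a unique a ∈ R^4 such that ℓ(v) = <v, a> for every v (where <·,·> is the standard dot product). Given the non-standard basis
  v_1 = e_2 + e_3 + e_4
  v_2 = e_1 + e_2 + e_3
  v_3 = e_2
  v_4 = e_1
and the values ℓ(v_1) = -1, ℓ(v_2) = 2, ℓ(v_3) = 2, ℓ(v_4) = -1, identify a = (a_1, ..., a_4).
a = (-1, 2, 1, -4)

Write a = (a_1, ..., a_4) in the standard basis. For each basis vector v_i, ℓ(v_i) = <v_i, a> is a linear equation in the a_j's. Collect the n equations into a matrix system V a = ℓ, where row i of V is v_i (expressed in the standard basis). Since V is invertible (lower-triangular with 1s on the diagonal, up to permutation), solve by back-substitution:
  V =
[[0, 1, 1, 1],
 [1, 1, 1, 0],
 [0, 1, 0, 0],
 [1, 0, 0, 0]]
  V a = (-1, 2, 2, -1)
Solving gives a = (-1, 2, 1, -4).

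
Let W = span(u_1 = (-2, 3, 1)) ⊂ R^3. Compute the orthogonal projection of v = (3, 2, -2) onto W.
proj_W(v) = (2/7, -3/7, -1/7)

Set up U = [u_1 | ... | u_1] ∈ R^(3×1). The projector onto W = col(U) is P = U (U^T U)^(-1) U^T.
Compute U^T U =
  [14],
and U^T v = (-2).
Solve U^T U · c = U^T v for the coefficients: c = (-1/7). The projection is proj_W(v) = U c.
Check: (v - proj_W(v)) · u_1 = 0  (should be 0).
Result: proj_W(v) = (2/7, -3/7, -1/7).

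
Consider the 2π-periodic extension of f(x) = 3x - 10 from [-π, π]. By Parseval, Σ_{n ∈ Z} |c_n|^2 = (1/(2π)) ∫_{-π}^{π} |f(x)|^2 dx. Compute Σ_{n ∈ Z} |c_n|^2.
Σ |c_n|^2 = 3π^2 + 100

Expand and integrate term by term over [-π, π]:
  ∫ (3x)^2 dx = 9·(2π^3/3); ∫ 2·3·(-10)·x dx = 0 (odd integrand); ∫ (-10)^2 dx = 100·2π.
So (1/(2π)) ∫_{-π}^{π} (3x - 10)^2 dx = 9π^2/3 + 100 = 3π^2 + 100.
Parseval ⇒ Σ |c_n|^2 = 3π^2 + 100.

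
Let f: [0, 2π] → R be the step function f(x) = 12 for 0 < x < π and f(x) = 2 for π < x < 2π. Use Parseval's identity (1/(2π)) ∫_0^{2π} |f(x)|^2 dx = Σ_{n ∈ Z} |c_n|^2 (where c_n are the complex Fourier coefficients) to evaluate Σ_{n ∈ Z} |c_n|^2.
Σ |c_n|^2 = 74

Parseval equates the L^2 energy of f (normalised by 1/(2π)) with the ℓ^2 sum of its Fourier coefficients: (1/(2π)) ∫_0^{2π} |f|^2 = Σ |c_n|^2.
Compute the left side: (1/(2π)) [∫_0^π 12^2 dx + ∫_π^{2π} 2^2 dx] = (1/(2π)) · (144π + 4π) = (144 + 4)/2 = 74.
So Σ_{n ∈ Z} |c_n|^2 = 74.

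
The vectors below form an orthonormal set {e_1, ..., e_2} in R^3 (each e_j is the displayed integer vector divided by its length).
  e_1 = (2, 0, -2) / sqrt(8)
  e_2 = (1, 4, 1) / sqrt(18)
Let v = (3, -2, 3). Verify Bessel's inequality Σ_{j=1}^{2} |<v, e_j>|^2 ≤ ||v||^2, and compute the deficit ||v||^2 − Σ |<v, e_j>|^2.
Σ |<v, e_j>|^2 = 2/9; ||v||^2 = 22; deficit = 196/9

Write each e_j = u_j / sqrt(<u_j, u_j>) where u_j is the displayed integer vector. Then <v, e_j> = <v, u_j> / sqrt(<u_j, u_j>), so |<v, e_j>|^2 = <v, u_j>^2 / <u_j, u_j>.
Coefficients: <v, e_1> = 0/sqrt(8), <v, e_2> = -2/sqrt(18).
Square and sum: Σ |<v, e_j>|^2 = 2/9.
Compute ||v||^2 = v·v = 22.
Deficit = 22 − 2/9 = 196/9 ≥ 0, confirming Bessel's inequality. (The deficit equals ||v − Σ <v,e_j> e_j||^2, the squared distance from v to span{e_j}.)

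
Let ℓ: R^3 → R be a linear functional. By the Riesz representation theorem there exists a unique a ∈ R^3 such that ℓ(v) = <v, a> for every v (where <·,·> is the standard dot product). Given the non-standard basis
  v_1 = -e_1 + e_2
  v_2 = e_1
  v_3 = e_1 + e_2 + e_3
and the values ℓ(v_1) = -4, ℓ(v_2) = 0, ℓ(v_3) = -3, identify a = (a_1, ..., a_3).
a = (0, -4, 1)

Write a = (a_1, ..., a_3) in the standard basis. For each basis vector v_i, ℓ(v_i) = <v_i, a> is a linear equation in the a_j's. Collect the n equations into a matrix system V a = ℓ, where row i of V is v_i (expressed in the standard basis). Since V is invertible (lower-triangular with 1s on the diagonal, up to permutation), solve by back-substitution:
  V =
[[-1, 1, 0],
 [1, 0, 0],
 [1, 1, 1]]
  V a = (-4, 0, -3)
Solving gives a = (0, -4, 1).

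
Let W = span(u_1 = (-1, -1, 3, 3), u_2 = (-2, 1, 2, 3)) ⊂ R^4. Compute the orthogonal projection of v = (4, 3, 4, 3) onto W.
proj_W(v) = (-23/26, -11/26, 53/26, 57/26)

Set up U = [u_1 | ... | u_2] ∈ R^(4×2). The projector onto W = col(U) is P = U (U^T U)^(-1) U^T.
Compute U^T U =
  [20, 16]
  [16, 18],
and U^T v = (14, 12).
Solve U^T U · c = U^T v for the coefficients: c = (15/26, 2/13). The projection is proj_W(v) = U c.
Check: (v - proj_W(v)) · u_1 = 0  (should be 0).
Check: (v - proj_W(v)) · u_2 = 0  (should be 0).
Result: proj_W(v) = (-23/26, -11/26, 53/26, 57/26).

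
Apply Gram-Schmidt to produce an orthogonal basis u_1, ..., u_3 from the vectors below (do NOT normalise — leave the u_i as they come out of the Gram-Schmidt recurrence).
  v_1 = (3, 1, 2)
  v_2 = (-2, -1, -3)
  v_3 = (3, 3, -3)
Orthogonal basis:
  u_1 = (3, 1, 2)
  u_2 = (11/14, -1/14, -8/7)
  u_3 = (-5/9, 25/9, -5/9)

Apply the Gram-Schmidt recurrence
  u_1 = v_1
  u_i = v_i − Σ_{j<i} ((v_i · u_j) / (u_j · u_j)) · u_j.

Step by step this gives:
  u_1 = (3, 1, 2)
  u_2 = (11/14, -1/14, -8/7)
  u_3 = (-5/9, 25/9, -5/9)

Orthogonality check:
  u_2 · u_1 = 0 (should be 0)
  u_3 · u_1 = 0 (should be 0)
  u_3 · u_2 = 0 (should be 0)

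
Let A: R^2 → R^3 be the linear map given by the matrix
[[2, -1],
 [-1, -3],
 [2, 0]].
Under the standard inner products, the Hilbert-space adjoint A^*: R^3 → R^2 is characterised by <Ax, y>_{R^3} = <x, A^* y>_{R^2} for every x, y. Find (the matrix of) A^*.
A^* = A^T =
[[2, -1, 2],
 [-1, -3, 0]]

For real matrices with standard dot products, the defining identity <Ax, y> = <x, A^* y> gives (Ax)^T y = x^T (A^*) y, i.e. x^T A^T y = x^T (A^*) y. Since this holds for all x, y, we must have A^* = A^T. Therefore
A^* =
[[2, -1, 2],
 [-1, -3, 0]].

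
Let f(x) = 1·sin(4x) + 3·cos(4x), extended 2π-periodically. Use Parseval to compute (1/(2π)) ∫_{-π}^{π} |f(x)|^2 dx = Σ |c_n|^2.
Σ |c_n|^2 = 5

Expand |f|^2 and use orthogonality of {sin(nx), cos(mx)} on [-π, π]:
  ∫_{-π}^{π} sin(nx)^2 dx = π, ∫ cos(mx)^2 dx = π, and cross terms integrate to 0.
So ∫_{-π}^{π} f(x)^2 dx = 1^2 · π + 3^2 · π = (1 + 9)π.
Divide by 2π: (1 + 9)/2 = 5.
By Parseval, this equals Σ |c_n|^2.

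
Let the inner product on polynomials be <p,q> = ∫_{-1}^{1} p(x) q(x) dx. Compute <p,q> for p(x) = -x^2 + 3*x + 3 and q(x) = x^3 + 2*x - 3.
<p,q> = -54/5

Expand the product: p(x)·q(x) = -x^5 + 3*x^4 + x^3 + 9*x^2 - 3*x - 9.
∫_{-1}^{1} of each monomial x^k gives [2/(k+1) if k even, 0 if k odd]. Integrating term-by-term (or equivalently evaluating the antiderivative F(x) = -x^6/6 + 3*x^5/5 + x^4/4 + 3*x^3 - 3*x^2/2 - 9*x at the endpoints):
  F(1) − F(−1) = -409/60 − (239/60) = -54/5.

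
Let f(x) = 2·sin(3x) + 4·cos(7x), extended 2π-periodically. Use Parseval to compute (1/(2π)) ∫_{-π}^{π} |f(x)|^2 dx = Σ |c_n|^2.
Σ |c_n|^2 = 10

Expand |f|^2 and use orthogonality of {sin(nx), cos(mx)} on [-π, π]:
  ∫_{-π}^{π} sin(nx)^2 dx = π, ∫ cos(mx)^2 dx = π, and cross terms integrate to 0.
So ∫_{-π}^{π} f(x)^2 dx = 2^2 · π + 4^2 · π = (4 + 16)π.
Divide by 2π: (4 + 16)/2 = 10.
By Parseval, this equals Σ |c_n|^2.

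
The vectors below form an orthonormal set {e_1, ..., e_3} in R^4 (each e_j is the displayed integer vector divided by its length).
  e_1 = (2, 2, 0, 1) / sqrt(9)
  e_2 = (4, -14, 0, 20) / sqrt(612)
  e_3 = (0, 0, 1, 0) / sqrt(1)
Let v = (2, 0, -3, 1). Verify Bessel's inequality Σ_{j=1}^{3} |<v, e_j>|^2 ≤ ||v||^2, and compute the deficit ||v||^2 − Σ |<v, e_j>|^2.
Σ |<v, e_j>|^2 = 222/17; ||v||^2 = 14; deficit = 16/17

Write each e_j = u_j / sqrt(<u_j, u_j>) where u_j is the displayed integer vector. Then <v, e_j> = <v, u_j> / sqrt(<u_j, u_j>), so |<v, e_j>|^2 = <v, u_j>^2 / <u_j, u_j>.
Coefficients: <v, e_1> = 5/sqrt(9), <v, e_2> = 28/sqrt(612), <v, e_3> = -3/sqrt(1).
Square and sum: Σ |<v, e_j>|^2 = 222/17.
Compute ||v||^2 = v·v = 14.
Deficit = 14 − 222/17 = 16/17 ≥ 0, confirming Bessel's inequality. (The deficit equals ||v − Σ <v,e_j> e_j||^2, the squared distance from v to span{e_j}.)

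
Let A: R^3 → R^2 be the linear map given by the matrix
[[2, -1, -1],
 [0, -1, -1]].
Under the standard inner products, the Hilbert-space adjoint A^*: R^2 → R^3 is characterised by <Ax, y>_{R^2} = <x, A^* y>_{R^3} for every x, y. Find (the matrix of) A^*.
A^* = A^T =
[[2, 0],
 [-1, -1],
 [-1, -1]]

For real matrices with standard dot products, the defining identity <Ax, y> = <x, A^* y> gives (Ax)^T y = x^T (A^*) y, i.e. x^T A^T y = x^T (A^*) y. Since this holds for all x, y, we must have A^* = A^T. Therefore
A^* =
[[2, 0],
 [-1, -1],
 [-1, -1]].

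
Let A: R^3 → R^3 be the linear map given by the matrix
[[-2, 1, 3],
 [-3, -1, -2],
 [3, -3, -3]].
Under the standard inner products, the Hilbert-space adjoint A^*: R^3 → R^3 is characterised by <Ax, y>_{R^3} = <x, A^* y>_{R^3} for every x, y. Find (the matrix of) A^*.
A^* = A^T =
[[-2, -3, 3],
 [1, -1, -3],
 [3, -2, -3]]

For real matrices with standard dot products, the defining identity <Ax, y> = <x, A^* y> gives (Ax)^T y = x^T (A^*) y, i.e. x^T A^T y = x^T (A^*) y. Since this holds for all x, y, we must have A^* = A^T. Therefore
A^* =
[[-2, -3, 3],
 [1, -1, -3],
 [3, -2, -3]].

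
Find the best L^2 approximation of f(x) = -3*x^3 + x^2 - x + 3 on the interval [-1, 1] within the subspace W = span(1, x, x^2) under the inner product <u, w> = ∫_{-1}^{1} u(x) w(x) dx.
g(x) = x^2 - 14*x/5 + 3

The best approximation g ∈ W is the orthogonal projection of f onto W. Writing g = a_0 + a_1 x + a_2 x^2, the coefficients solve the normal equations G · a = b where
  G_{ij} = <φ_i, φ_j> and b_i = <f, φ_i>, with φ_0 = 1, φ_1 = x, φ_2 = x^2.
G =
  [2, 0, 2/3]
  [0, 2/3, 0]
  [2/3, 0, 2/5],
b = (20/3, -28/15, 12/5).
Solving gives a_0 = 3, a_1 = -14/5, a_2 = 1, so
  g(x) = x^2 - 14*x/5 + 3.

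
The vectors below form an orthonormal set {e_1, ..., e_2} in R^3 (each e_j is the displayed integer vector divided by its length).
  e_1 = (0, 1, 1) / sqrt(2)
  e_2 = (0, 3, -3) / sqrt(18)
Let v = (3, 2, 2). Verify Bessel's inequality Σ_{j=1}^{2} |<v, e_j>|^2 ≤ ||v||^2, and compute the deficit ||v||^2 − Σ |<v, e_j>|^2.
Σ |<v, e_j>|^2 = 8; ||v||^2 = 17; deficit = 9

Write each e_j = u_j / sqrt(<u_j, u_j>) where u_j is the displayed integer vector. Then <v, e_j> = <v, u_j> / sqrt(<u_j, u_j>), so |<v, e_j>|^2 = <v, u_j>^2 / <u_j, u_j>.
Coefficients: <v, e_1> = 4/sqrt(2), <v, e_2> = 0/sqrt(18).
Square and sum: Σ |<v, e_j>|^2 = 8.
Compute ||v||^2 = v·v = 17.
Deficit = 17 − 8 = 9 ≥ 0, confirming Bessel's inequality. (The deficit equals ||v − Σ <v,e_j> e_j||^2, the squared distance from v to span{e_j}.)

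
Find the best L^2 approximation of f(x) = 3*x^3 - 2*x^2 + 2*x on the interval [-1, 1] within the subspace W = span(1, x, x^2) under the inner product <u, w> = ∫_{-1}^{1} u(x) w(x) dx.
g(x) = -2*x^2 + 19*x/5

The best approximation g ∈ W is the orthogonal projection of f onto W. Writing g = a_0 + a_1 x + a_2 x^2, the coefficients solve the normal equations G · a = b where
  G_{ij} = <φ_i, φ_j> and b_i = <f, φ_i>, with φ_0 = 1, φ_1 = x, φ_2 = x^2.
G =
  [2, 0, 2/3]
  [0, 2/3, 0]
  [2/3, 0, 2/5],
b = (-4/3, 38/15, -4/5).
Solving gives a_0 = 0, a_1 = 19/5, a_2 = -2, so
  g(x) = -2*x^2 + 19*x/5.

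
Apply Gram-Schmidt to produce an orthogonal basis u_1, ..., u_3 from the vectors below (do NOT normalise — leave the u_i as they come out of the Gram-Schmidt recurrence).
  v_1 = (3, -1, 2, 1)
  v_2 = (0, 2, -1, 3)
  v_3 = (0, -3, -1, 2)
Orthogonal basis:
  u_1 = (3, -1, 2, 1)
  u_2 = (1/5, 29/15, -13/15, 46/15)
  u_3 = (-129/209, -620/209, -277/209, 321/209)

Apply the Gram-Schmidt recurrence
  u_1 = v_1
  u_i = v_i − Σ_{j<i} ((v_i · u_j) / (u_j · u_j)) · u_j.

Step by step this gives:
  u_1 = (3, -1, 2, 1)
  u_2 = (1/5, 29/15, -13/15, 46/15)
  u_3 = (-129/209, -620/209, -277/209, 321/209)

Orthogonality check:
  u_2 · u_1 = 0 (should be 0)
  u_3 · u_1 = 0 (should be 0)
  u_3 · u_2 = 0 (should be 0)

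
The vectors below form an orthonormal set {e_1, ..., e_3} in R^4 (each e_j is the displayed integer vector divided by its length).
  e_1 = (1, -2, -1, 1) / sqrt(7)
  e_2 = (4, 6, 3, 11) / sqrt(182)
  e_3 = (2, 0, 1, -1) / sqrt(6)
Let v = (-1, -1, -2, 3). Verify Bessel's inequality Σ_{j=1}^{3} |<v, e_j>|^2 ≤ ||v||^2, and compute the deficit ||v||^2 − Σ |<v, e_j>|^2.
Σ |<v, e_j>|^2 = 581/39; ||v||^2 = 15; deficit = 4/39

Write each e_j = u_j / sqrt(<u_j, u_j>) where u_j is the displayed integer vector. Then <v, e_j> = <v, u_j> / sqrt(<u_j, u_j>), so |<v, e_j>|^2 = <v, u_j>^2 / <u_j, u_j>.
Coefficients: <v, e_1> = 6/sqrt(7), <v, e_2> = 17/sqrt(182), <v, e_3> = -7/sqrt(6).
Square and sum: Σ |<v, e_j>|^2 = 581/39.
Compute ||v||^2 = v·v = 15.
Deficit = 15 − 581/39 = 4/39 ≥ 0, confirming Bessel's inequality. (The deficit equals ||v − Σ <v,e_j> e_j||^2, the squared distance from v to span{e_j}.)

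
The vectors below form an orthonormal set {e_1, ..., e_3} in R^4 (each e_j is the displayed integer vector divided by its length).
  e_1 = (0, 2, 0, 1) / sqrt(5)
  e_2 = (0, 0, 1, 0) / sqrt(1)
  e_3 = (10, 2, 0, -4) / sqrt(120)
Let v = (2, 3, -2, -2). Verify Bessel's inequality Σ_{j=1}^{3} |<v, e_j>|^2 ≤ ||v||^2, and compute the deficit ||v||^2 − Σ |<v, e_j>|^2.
Σ |<v, e_j>|^2 = 101/6; ||v||^2 = 21; deficit = 25/6

Write each e_j = u_j / sqrt(<u_j, u_j>) where u_j is the displayed integer vector. Then <v, e_j> = <v, u_j> / sqrt(<u_j, u_j>), so |<v, e_j>|^2 = <v, u_j>^2 / <u_j, u_j>.
Coefficients: <v, e_1> = 4/sqrt(5), <v, e_2> = -2/sqrt(1), <v, e_3> = 34/sqrt(120).
Square and sum: Σ |<v, e_j>|^2 = 101/6.
Compute ||v||^2 = v·v = 21.
Deficit = 21 − 101/6 = 25/6 ≥ 0, confirming Bessel's inequality. (The deficit equals ||v − Σ <v,e_j> e_j||^2, the squared distance from v to span{e_j}.)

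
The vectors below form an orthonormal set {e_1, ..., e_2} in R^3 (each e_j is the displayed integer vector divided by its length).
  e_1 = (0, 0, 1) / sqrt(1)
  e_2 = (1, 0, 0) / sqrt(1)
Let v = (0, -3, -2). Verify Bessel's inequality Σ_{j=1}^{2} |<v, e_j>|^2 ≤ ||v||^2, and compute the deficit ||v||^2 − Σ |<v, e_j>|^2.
Σ |<v, e_j>|^2 = 4; ||v||^2 = 13; deficit = 9

Write each e_j = u_j / sqrt(<u_j, u_j>) where u_j is the displayed integer vector. Then <v, e_j> = <v, u_j> / sqrt(<u_j, u_j>), so |<v, e_j>|^2 = <v, u_j>^2 / <u_j, u_j>.
Coefficients: <v, e_1> = -2/sqrt(1), <v, e_2> = 0/sqrt(1).
Square and sum: Σ |<v, e_j>|^2 = 4.
Compute ||v||^2 = v·v = 13.
Deficit = 13 − 4 = 9 ≥ 0, confirming Bessel's inequality. (The deficit equals ||v − Σ <v,e_j> e_j||^2, the squared distance from v to span{e_j}.)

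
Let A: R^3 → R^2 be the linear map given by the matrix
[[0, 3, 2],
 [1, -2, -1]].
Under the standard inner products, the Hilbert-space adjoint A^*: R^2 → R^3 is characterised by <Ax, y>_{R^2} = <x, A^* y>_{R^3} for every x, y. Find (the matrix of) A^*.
A^* = A^T =
[[0, 1],
 [3, -2],
 [2, -1]]

For real matrices with standard dot products, the defining identity <Ax, y> = <x, A^* y> gives (Ax)^T y = x^T (A^*) y, i.e. x^T A^T y = x^T (A^*) y. Since this holds for all x, y, we must have A^* = A^T. Therefore
A^* =
[[0, 1],
 [3, -2],
 [2, -1]].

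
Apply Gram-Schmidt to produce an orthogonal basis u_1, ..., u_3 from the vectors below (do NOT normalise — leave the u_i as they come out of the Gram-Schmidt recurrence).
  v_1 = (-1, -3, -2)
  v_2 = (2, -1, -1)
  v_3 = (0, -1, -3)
Orthogonal basis:
  u_1 = (-1, -3, -2)
  u_2 = (31/14, -5/14, -4/7)
  u_3 = (-16/75, 16/15, -112/75)

Apply the Gram-Schmidt recurrence
  u_1 = v_1
  u_i = v_i − Σ_{j<i} ((v_i · u_j) / (u_j · u_j)) · u_j.

Step by step this gives:
  u_1 = (-1, -3, -2)
  u_2 = (31/14, -5/14, -4/7)
  u_3 = (-16/75, 16/15, -112/75)

Orthogonality check:
  u_2 · u_1 = 0 (should be 0)
  u_3 · u_1 = 0 (should be 0)
  u_3 · u_2 = 0 (should be 0)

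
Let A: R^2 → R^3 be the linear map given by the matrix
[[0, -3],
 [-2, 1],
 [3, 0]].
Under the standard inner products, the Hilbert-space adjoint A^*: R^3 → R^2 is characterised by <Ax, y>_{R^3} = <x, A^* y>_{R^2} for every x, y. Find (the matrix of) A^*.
A^* = A^T =
[[0, -2, 3],
 [-3, 1, 0]]

For real matrices with standard dot products, the defining identity <Ax, y> = <x, A^* y> gives (Ax)^T y = x^T (A^*) y, i.e. x^T A^T y = x^T (A^*) y. Since this holds for all x, y, we must have A^* = A^T. Therefore
A^* =
[[0, -2, 3],
 [-3, 1, 0]].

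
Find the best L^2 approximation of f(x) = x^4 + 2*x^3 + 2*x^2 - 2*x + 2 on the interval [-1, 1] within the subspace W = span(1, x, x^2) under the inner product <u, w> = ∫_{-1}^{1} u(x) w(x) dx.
g(x) = 20*x^2/7 - 4*x/5 + 67/35

The best approximation g ∈ W is the orthogonal projection of f onto W. Writing g = a_0 + a_1 x + a_2 x^2, the coefficients solve the normal equations G · a = b where
  G_{ij} = <φ_i, φ_j> and b_i = <f, φ_i>, with φ_0 = 1, φ_1 = x, φ_2 = x^2.
G =
  [2, 0, 2/3]
  [0, 2/3, 0]
  [2/3, 0, 2/5],
b = (86/15, -8/15, 254/105).
Solving gives a_0 = 67/35, a_1 = -4/5, a_2 = 20/7, so
  g(x) = 20*x^2/7 - 4*x/5 + 67/35.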